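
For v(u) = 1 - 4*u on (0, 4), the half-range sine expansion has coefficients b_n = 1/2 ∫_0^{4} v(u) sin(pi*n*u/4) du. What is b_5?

b_5 = 1/2 ∫_0^{4} (1 - 4*u) sin(5*pi*u/4) du.
Integrating by parts (boundary term plus one more integral), an antiderivative of (1 - 4*u) sin(5*pi*u/4) is 16*u*cos(5*pi*u/4)/(5*pi) - 64*sin(5*pi*u/4)/(25*pi**2) - 4*cos(5*pi*u/4)/(5*pi); evaluating from 0 to 4: ∫_{0}^{4} (1 - 4*u) sin(5*pi*u/4) du = (-12/pi) - (-4/(5*pi)) = -56/(5*pi).
Hence b_5 = (1/2)·(-56/(5*pi)) = -28/(5*pi).

-28/(5*pi)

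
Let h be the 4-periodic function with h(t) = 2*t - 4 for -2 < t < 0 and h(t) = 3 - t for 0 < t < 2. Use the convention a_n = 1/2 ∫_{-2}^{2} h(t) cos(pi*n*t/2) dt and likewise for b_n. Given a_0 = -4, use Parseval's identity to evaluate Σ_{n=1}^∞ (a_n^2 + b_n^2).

Parseval: a_0^2/2 + Σ_{n≥1} (a_n^2+b_n^2) = 1/2 ∫_{-2}^{2} h(t)^2 dt = 125/3.
Subtract a_0^2/2 = 8: Σ (a_n^2+b_n^2) = 101/3.

101/3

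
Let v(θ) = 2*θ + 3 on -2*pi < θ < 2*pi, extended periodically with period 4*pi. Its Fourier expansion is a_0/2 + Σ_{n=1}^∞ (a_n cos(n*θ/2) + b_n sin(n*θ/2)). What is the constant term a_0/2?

3

a_0 = (1/(2*pi)) ∫_{-2*pi}^{2*pi} v(θ) dθ = (1/(2*pi)) · (12*pi) = 6.
So the constant term a_0/2 = 3.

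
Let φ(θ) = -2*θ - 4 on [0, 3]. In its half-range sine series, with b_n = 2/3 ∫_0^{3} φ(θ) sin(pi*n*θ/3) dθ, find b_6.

b_6 = 2/3 ∫_0^{3} (-2*θ - 4) sin(2*pi*θ) dθ.
Integrating by parts (boundary term plus one more integral), an antiderivative of (-2*θ - 4) sin(2*pi*θ) is θ*cos(2*pi*θ)/pi - sin(2*pi*θ)/(2*pi**2) + 2*cos(2*pi*θ)/pi; evaluating from 0 to 3: ∫_{0}^{3} (-2*θ - 4) sin(2*pi*θ) dθ = (5/pi) - (2/pi) = 3/pi.
Hence b_6 = (2/3)·(3/pi) = 2/pi.

2/pi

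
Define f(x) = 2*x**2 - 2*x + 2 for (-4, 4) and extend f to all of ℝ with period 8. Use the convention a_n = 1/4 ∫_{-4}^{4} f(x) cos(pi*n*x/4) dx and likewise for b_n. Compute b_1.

-16/pi

b_1 = 1/4 ∫_{-4}^{4} f(x) sin(pi*x/4) dx.
Integrating by parts twice (tabular method), an antiderivative of (2*x**2 - 2*x + 2) sin(pi*x/4) is -8*x**2*cos(pi*x/4)/pi + 64*x*sin(pi*x/4)/pi**2 + 8*x*cos(pi*x/4)/pi - 32*sin(pi*x/4)/pi**2 - 8*cos(pi*x/4)/pi + 256*cos(pi*x/4)/pi**3; evaluating from -4 to 4: ∫_{-4}^{4} (2*x**2 - 2*x + 2) sin(pi*x/4) dx = (-256/pi**3 + 104/pi) - (-256/pi**3 + 168/pi) = -64/pi.
Hence b_1 = (1/4)·(-64/pi) = -16/pi.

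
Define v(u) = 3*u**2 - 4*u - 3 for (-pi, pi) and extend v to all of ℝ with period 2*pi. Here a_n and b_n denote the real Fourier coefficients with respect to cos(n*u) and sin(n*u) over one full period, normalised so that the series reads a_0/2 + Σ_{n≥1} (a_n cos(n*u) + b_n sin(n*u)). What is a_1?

a_1 = 1/pi ∫_{-pi}^{pi} v(u) cos(u) du.
Integrating by parts twice (tabular method), an antiderivative of (3*u**2 - 4*u - 3) cos(u) is 3*u**2*sin(u) - 4*u*sin(u) + 6*u*cos(u) - 9*sin(u) - 4*cos(u); evaluating from -pi to pi: ∫_{-pi}^{pi} (3*u**2 - 4*u - 3) cos(u) du = (4 - 6*pi) - (4 + 6*pi) = -12*pi.
Hence a_1 = (1/pi)·(-12*pi) = -12.

-12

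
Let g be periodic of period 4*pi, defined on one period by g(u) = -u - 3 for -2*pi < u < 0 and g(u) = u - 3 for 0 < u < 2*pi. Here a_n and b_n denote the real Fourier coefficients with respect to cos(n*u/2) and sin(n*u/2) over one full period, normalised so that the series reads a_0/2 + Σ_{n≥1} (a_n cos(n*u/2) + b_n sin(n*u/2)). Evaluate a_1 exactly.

-8/pi

a_1 = (1/(2*pi)) ∫_{-2*pi}^{2*pi} g(u) cos(u/2) du.
g is even and cos(u/2) is even, so the integrand is even and a_1 = 1/pi ∫_0^{2*pi} g(u) cos(u/2) du.
Integrating by parts (boundary term plus one more integral), an antiderivative of (u - 3) cos(u/2) is 2*u*sin(u/2) - 6*sin(u/2) + 4*cos(u/2); evaluating from 0 to 2*pi: ∫_{0}^{2*pi} (u - 3) cos(u/2) du = (-4) - (4) = -8.
Hence a_1 = (1/pi)·(-8) = -8/pi.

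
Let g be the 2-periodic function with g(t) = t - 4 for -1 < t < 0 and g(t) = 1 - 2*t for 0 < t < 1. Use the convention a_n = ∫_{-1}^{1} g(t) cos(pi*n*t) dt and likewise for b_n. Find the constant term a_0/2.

-9/4

a_0 = ∫_{-1}^{1} g(t) dt = -9/2.
So the constant term a_0/2 = -9/4.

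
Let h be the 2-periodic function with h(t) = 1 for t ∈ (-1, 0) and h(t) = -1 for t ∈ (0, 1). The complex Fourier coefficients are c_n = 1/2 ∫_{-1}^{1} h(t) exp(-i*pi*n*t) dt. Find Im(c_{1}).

Since h is real-valued, Im(c_{1}) = -1/2 ∫_{-1}^{1} h(t) sin(pi*t) dt = -b_{1}/2.
h is odd and sin(pi*t) is odd, so the integrand is even: ∫_{-1}^{1} h(t) sin(pi*t) dt = 2∫_0^{1} h(t) sin(pi*t) dt.
Directly, an antiderivative of (-1) sin(pi*t) is cos(pi*t)/pi; evaluating from 0 to 1: ∫_{0}^{1} (-1) sin(pi*t) dt = (-1/pi) - (1/pi) = -2/pi.
So ∫_{-1}^{1} h(t) sin(pi*t) dt = -4/pi.
Hence Im(c_{1}) = (-1/2)·(-4/pi) = 2/pi.

2/pi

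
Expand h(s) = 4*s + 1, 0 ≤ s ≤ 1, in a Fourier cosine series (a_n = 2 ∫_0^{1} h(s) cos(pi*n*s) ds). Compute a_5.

-16/(25*pi**2)

a_5 = 2 ∫_0^{1} (4*s + 1) cos(5*pi*s) ds.
Integrating by parts (boundary term plus one more integral), an antiderivative of (4*s + 1) cos(5*pi*s) is 4*s*sin(5*pi*s)/(5*pi) + sin(5*pi*s)/(5*pi) + 4*cos(5*pi*s)/(25*pi**2); evaluating from 0 to 1: ∫_{0}^{1} (4*s + 1) cos(5*pi*s) ds = (-4/(25*pi**2)) - (4/(25*pi**2)) = -8/(25*pi**2).
Hence a_5 = 2·(-8/(25*pi**2)) = -16/(25*pi**2).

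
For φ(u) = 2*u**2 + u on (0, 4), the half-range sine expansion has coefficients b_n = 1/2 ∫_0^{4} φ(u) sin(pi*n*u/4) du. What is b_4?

-18/pi

b_4 = 1/2 ∫_0^{4} (2*u**2 + u) sin(pi*u) du.
Integrating by parts twice (tabular method), an antiderivative of (2*u**2 + u) sin(pi*u) is -2*u**2*cos(pi*u)/pi + 4*u*sin(pi*u)/pi**2 - u*cos(pi*u)/pi + sin(pi*u)/pi**2 + 4*cos(pi*u)/pi**3; evaluating from 0 to 4: ∫_{0}^{4} (2*u**2 + u) sin(pi*u) du = (-36/pi + 4/pi**3) - (4/pi**3) = -36/pi.
Hence b_4 = (1/2)·(-36/pi) = -18/pi.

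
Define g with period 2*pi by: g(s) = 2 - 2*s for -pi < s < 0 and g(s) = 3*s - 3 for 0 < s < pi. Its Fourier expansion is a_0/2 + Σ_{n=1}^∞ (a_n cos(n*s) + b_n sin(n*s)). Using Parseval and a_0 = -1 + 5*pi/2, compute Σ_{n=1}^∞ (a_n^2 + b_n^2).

Parseval: a_0^2/2 + Σ_{n≥1} (a_n^2+b_n^2) = 1/pi ∫_{-pi}^{pi} g(s)^2 ds = -5*pi + 13 + 13*pi**2/3.
Subtract a_0^2/2 = (2 - 5*pi)**2/8: Σ (a_n^2+b_n^2) = -5*pi/2 + 29*pi**2/24 + 25/2.

-5*pi/2 + 29*pi**2/24 + 25/2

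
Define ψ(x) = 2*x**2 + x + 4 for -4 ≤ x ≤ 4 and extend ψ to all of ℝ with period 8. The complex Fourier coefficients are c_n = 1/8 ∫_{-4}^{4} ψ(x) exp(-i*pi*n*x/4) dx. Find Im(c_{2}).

2/pi

Since ψ is real-valued, Im(c_{2}) = -1/8 ∫_{-4}^{4} ψ(x) sin(pi*x/2) dx = -b_{2}/2.
Integrating by parts twice (tabular method), an antiderivative of (2*x**2 + x + 4) sin(pi*x/2) is -4*x**2*cos(pi*x/2)/pi + 16*x*sin(pi*x/2)/pi**2 - 2*x*cos(pi*x/2)/pi + 4*sin(pi*x/2)/pi**2 - 8*cos(pi*x/2)/pi + 32*cos(pi*x/2)/pi**3; evaluating from -4 to 4: ∫_{-4}^{4} (2*x**2 + x + 4) sin(pi*x/2) dx = (-80/pi + 32/pi**3) - (-64/pi + 32/pi**3) = -16/pi.
Hence Im(c_{2}) = (-1/8)·(-16/pi) = 2/pi.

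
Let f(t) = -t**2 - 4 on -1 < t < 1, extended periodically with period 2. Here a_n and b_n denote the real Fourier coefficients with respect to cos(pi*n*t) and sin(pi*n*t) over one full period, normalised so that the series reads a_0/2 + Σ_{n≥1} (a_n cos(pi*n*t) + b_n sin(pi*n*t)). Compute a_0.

a_0 = ∫_{-1}^{1} f(t) dt = -26/3.

-26/3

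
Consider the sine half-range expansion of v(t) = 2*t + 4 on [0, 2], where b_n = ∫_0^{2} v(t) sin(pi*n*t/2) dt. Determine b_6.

-4/(3*pi)

b_6 = ∫_0^{2} (2*t + 4) sin(3*pi*t) dt.
Integrating by parts (boundary term plus one more integral), an antiderivative of (2*t + 4) sin(3*pi*t) is -2*t*cos(3*pi*t)/(3*pi) + 2*sin(3*pi*t)/(9*pi**2) - 4*cos(3*pi*t)/(3*pi); evaluating from 0 to 2: ∫_{0}^{2} (2*t + 4) sin(3*pi*t) dt = (-8/(3*pi)) - (-4/(3*pi)) = -4/(3*pi).
Hence b_6 = -4/(3*pi).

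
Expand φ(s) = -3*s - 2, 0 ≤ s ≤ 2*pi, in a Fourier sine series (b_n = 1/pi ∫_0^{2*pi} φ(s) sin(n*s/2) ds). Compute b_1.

b_1 = 1/pi ∫_0^{2*pi} (-3*s - 2) sin(s/2) ds.
Integrating by parts (boundary term plus one more integral), an antiderivative of (-3*s - 2) sin(s/2) is 6*s*cos(s/2) - 12*sin(s/2) + 4*cos(s/2); evaluating from 0 to 2*pi: ∫_{0}^{2*pi} (-3*s - 2) sin(s/2) ds = (-12*pi - 4) - (4) = -12*pi - 8.
Hence b_1 = (1/pi)·(-12*pi - 8) = -12 - 8/pi.

-12 - 8/pi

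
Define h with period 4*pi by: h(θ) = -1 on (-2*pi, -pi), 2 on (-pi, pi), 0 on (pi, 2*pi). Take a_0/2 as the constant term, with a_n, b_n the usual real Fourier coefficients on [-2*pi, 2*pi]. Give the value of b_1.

1/pi

b_1 = (1/(2*pi)) ∫_{-2*pi}^{2*pi} h(θ) sin(θ/2) dθ.
Split the integral at the breakpoints.
Directly, an antiderivative of (-1) sin(θ/2) is 2*cos(θ/2); evaluating from -2*pi to -pi: ∫_{-2*pi}^{-pi} (-1) sin(θ/2) dθ = (0) - (-2) = 2.
Directly, an antiderivative of (2) sin(θ/2) is -4*cos(θ/2); evaluating from -pi to pi: ∫_{-pi}^{pi} (2) sin(θ/2) dθ = (0) - (0) = 0.
∫_{pi}^{2*pi} (0) sin(θ/2) dθ = 0.
Summing the pieces and multiplying by (1/(2*pi)) gives b_1 = 1/pi.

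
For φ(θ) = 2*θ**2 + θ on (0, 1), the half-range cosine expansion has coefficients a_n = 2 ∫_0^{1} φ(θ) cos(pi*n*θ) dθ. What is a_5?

a_5 = 2 ∫_0^{1} (2*θ**2 + θ) cos(5*pi*θ) dθ.
Integrating by parts twice (tabular method), an antiderivative of (2*θ**2 + θ) cos(5*pi*θ) is 2*θ**2*sin(5*pi*θ)/(5*pi) + θ*sin(5*pi*θ)/(5*pi) + 4*θ*cos(5*pi*θ)/(25*pi**2) - 4*sin(5*pi*θ)/(125*pi**3) + cos(5*pi*θ)/(25*pi**2); evaluating from 0 to 1: ∫_{0}^{1} (2*θ**2 + θ) cos(5*pi*θ) dθ = (-1/(5*pi**2)) - (1/(25*pi**2)) = -6/(25*pi**2).
Hence a_5 = 2·(-6/(25*pi**2)) = -12/(25*pi**2).

-12/(25*pi**2)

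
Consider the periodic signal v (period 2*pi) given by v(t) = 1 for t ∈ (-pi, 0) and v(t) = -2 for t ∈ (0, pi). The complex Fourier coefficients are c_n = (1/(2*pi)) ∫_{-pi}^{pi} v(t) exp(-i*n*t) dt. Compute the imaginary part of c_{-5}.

-3/(5*pi)

Since v is real-valued, Im(c_{-5}) = -(1/(2*pi)) ∫_{-pi}^{pi} v(t) sin(-5*t) dt = b_{5}/2.
Split the integral at the breakpoints.
Directly, an antiderivative of (1) sin(-5*t) is cos(5*t)/5; evaluating from -pi to 0: ∫_{-pi}^{0} (1) sin(-5*t) dt = (1/5) - (-1/5) = 2/5.
Directly, an antiderivative of (-2) sin(-5*t) is -2*cos(5*t)/5; evaluating from 0 to pi: ∫_{0}^{pi} (-2) sin(-5*t) dt = (2/5) - (-2/5) = 4/5.
So ∫_{-pi}^{pi} v(t) sin(-5*t) dt = 6/5.
Hence Im(c_{-5}) = (-1/(2*pi))·(6/5) = -3/(5*pi).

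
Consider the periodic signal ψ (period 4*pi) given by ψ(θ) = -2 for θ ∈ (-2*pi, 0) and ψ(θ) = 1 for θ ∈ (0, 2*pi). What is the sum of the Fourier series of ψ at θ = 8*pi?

-1/2

θ = 8*pi differs from θ = 0 by 2 full period(s), and the series is 4*pi-periodic.
At θ = 0 the one-sided limits are ψ(0^-) = -2 and ψ(0^+) = 1.
By Dirichlet's theorem the series converges to their average, [(-2) + (1)]/2 = -1/2.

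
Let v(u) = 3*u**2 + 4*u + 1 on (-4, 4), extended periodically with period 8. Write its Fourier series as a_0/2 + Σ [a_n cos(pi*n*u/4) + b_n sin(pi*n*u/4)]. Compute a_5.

a_5 = 1/4 ∫_{-4}^{4} v(u) cos(5*pi*u/4) du.
Integrating by parts twice (tabular method), an antiderivative of (3*u**2 + 4*u + 1) cos(5*pi*u/4) is 12*u**2*sin(5*pi*u/4)/(5*pi) + 16*u*sin(5*pi*u/4)/(5*pi) + 96*u*cos(5*pi*u/4)/(25*pi**2) - 384*sin(5*pi*u/4)/(125*pi**3) + 4*sin(5*pi*u/4)/(5*pi) + 64*cos(5*pi*u/4)/(25*pi**2); evaluating from -4 to 4: ∫_{-4}^{4} (3*u**2 + 4*u + 1) cos(5*pi*u/4) du = (-448/(25*pi**2)) - (64/(5*pi**2)) = -768/(25*pi**2).
Hence a_5 = (1/4)·(-768/(25*pi**2)) = -192/(25*pi**2).

-192/(25*pi**2)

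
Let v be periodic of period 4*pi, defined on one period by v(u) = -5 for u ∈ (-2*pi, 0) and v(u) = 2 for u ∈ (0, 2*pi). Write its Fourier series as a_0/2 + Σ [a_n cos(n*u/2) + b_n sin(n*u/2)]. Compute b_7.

2/pi

b_7 = (1/(2*pi)) ∫_{-2*pi}^{2*pi} v(u) sin(7*u/2) du.
Split the integral at the breakpoints.
Directly, an antiderivative of (-5) sin(7*u/2) is 10*cos(7*u/2)/7; evaluating from -2*pi to 0: ∫_{-2*pi}^{0} (-5) sin(7*u/2) du = (10/7) - (-10/7) = 20/7.
Directly, an antiderivative of (2) sin(7*u/2) is -4*cos(7*u/2)/7; evaluating from 0 to 2*pi: ∫_{0}^{2*pi} (2) sin(7*u/2) du = (4/7) - (-4/7) = 8/7.
Summing the pieces and multiplying by (1/(2*pi)) gives b_7 = 2/pi.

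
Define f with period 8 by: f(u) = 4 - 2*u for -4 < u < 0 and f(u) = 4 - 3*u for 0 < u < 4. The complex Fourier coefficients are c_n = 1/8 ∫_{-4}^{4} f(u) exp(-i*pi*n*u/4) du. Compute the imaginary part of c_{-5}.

-2/pi

Since f is real-valued, Im(c_{-5}) = -1/8 ∫_{-4}^{4} f(u) sin(-5*pi*u/4) du = b_{5}/2.
Split the integral at the breakpoints.
Integrating by parts (boundary term plus one more integral), an antiderivative of (4 - 2*u) sin(-5*pi*u/4) is -8*u*cos(5*pi*u/4)/(5*pi) + 32*sin(5*pi*u/4)/(25*pi**2) + 16*cos(5*pi*u/4)/(5*pi); evaluating from -4 to 0: ∫_{-4}^{0} (4 - 2*u) sin(-5*pi*u/4) du = (16/(5*pi)) - (-48/(5*pi)) = 64/(5*pi).
Integrating by parts (boundary term plus one more integral), an antiderivative of (4 - 3*u) sin(-5*pi*u/4) is -12*u*cos(5*pi*u/4)/(5*pi) + 48*sin(5*pi*u/4)/(25*pi**2) + 16*cos(5*pi*u/4)/(5*pi); evaluating from 0 to 4: ∫_{0}^{4} (4 - 3*u) sin(-5*pi*u/4) du = (32/(5*pi)) - (16/(5*pi)) = 16/(5*pi).
So ∫_{-4}^{4} f(u) sin(-5*pi*u/4) du = 16/pi.
Hence Im(c_{-5}) = (-1/8)·(16/pi) = -2/pi.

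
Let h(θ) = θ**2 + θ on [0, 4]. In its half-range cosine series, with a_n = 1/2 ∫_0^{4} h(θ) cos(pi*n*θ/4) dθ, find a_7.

a_7 = 1/2 ∫_0^{4} (θ**2 + θ) cos(7*pi*θ/4) dθ.
Integrating by parts twice (tabular method), an antiderivative of (θ**2 + θ) cos(7*pi*θ/4) is 4*θ**2*sin(7*pi*θ/4)/(7*pi) + 4*θ*sin(7*pi*θ/4)/(7*pi) + 32*θ*cos(7*pi*θ/4)/(49*pi**2) - 128*sin(7*pi*θ/4)/(343*pi**3) + 16*cos(7*pi*θ/4)/(49*pi**2); evaluating from 0 to 4: ∫_{0}^{4} (θ**2 + θ) cos(7*pi*θ/4) dθ = (-144/(49*pi**2)) - (16/(49*pi**2)) = -160/(49*pi**2).
Hence a_7 = (1/2)·(-160/(49*pi**2)) = -80/(49*pi**2).

-80/(49*pi**2)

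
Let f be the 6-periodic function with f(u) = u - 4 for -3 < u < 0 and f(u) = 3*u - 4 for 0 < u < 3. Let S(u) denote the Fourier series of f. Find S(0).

f is continuous at u = 0 with value -4, so the series converges to -4 there.

-4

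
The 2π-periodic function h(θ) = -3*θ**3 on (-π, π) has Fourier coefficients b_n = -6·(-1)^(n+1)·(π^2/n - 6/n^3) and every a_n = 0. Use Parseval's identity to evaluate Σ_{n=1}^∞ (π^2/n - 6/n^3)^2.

pi**6/14

Parseval: Σ b_n^2 = (1/π) ∫_{-π}^{π} h(θ)^2 dθ = 18*pi**6/7.
b_n^2 = 36·(π^2/n - 6/n^3)^2, so the sum equals (18*pi**6/7)/36 = pi**6/14.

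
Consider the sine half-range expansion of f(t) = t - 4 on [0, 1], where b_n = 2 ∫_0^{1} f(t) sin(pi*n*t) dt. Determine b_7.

-2/pi

b_7 = 2 ∫_0^{1} (t - 4) sin(7*pi*t) dt.
Integrating by parts (boundary term plus one more integral), an antiderivative of (t - 4) sin(7*pi*t) is -t*cos(7*pi*t)/(7*pi) + sin(7*pi*t)/(49*pi**2) + 4*cos(7*pi*t)/(7*pi); evaluating from 0 to 1: ∫_{0}^{1} (t - 4) sin(7*pi*t) dt = (-3/(7*pi)) - (4/(7*pi)) = -1/pi.
Hence b_7 = 2·(-1/pi) = -2/pi.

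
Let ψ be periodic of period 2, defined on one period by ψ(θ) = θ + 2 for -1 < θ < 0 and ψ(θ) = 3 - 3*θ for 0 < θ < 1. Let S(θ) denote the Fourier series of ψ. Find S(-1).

At θ = -1 the one-sided limits are ψ(-1^-) = 0 and ψ(-1^+) = 1.
By Dirichlet's theorem the series converges to their average, [(0) + (1)]/2 = 1/2.

1/2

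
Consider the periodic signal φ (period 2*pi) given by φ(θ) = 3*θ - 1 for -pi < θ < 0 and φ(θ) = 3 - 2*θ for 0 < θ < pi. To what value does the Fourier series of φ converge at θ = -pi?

θ = -pi differs from θ = pi by -1 full period(s), and the series is 2*pi-periodic.
At θ = pi the one-sided limits are φ(pi^-) = 3 - 2*pi and φ(pi^+) = -3*pi - 1.
By Dirichlet's theorem the series converges to their average, [(3 - 2*pi) + (-3*pi - 1)]/2 = 1 - 5*pi/2.

1 - 5*pi/2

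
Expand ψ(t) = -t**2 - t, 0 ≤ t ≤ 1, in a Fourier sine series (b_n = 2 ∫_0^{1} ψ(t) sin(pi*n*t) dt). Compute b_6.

2/(3*pi)

b_6 = 2 ∫_0^{1} (-t**2 - t) sin(6*pi*t) dt.
Integrating by parts twice (tabular method), an antiderivative of (-t**2 - t) sin(6*pi*t) is t**2*cos(6*pi*t)/(6*pi) - t*sin(6*pi*t)/(18*pi**2) + t*cos(6*pi*t)/(6*pi) - sin(6*pi*t)/(36*pi**2) - cos(6*pi*t)/(108*pi**3); evaluating from 0 to 1: ∫_{0}^{1} (-t**2 - t) sin(6*pi*t) dt = ((-1 + 36*pi**2)/(108*pi**3)) - (-1/(108*pi**3)) = 1/(3*pi).
Hence b_6 = 2·(1/(3*pi)) = 2/(3*pi).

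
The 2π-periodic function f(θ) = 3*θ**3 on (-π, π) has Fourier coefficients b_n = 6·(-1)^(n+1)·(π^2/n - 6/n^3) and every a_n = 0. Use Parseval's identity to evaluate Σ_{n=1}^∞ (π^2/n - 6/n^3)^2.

pi**6/14

Parseval: Σ b_n^2 = (1/π) ∫_{-π}^{π} f(θ)^2 dθ = 18*pi**6/7.
b_n^2 = 36·(π^2/n - 6/n^3)^2, so the sum equals (18*pi**6/7)/36 = pi**6/14.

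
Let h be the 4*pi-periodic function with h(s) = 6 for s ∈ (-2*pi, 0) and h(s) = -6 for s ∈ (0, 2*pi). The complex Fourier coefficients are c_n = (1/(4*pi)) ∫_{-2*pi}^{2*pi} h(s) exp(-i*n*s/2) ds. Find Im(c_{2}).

Since h is real-valued, Im(c_{2}) = -(1/(4*pi)) ∫_{-2*pi}^{2*pi} h(s) sin(s) ds = -b_{2}/2.
h is odd and sin(s) is odd, so the integrand is even: ∫_{-2*pi}^{2*pi} h(s) sin(s) ds = 2∫_0^{2*pi} h(s) sin(s) ds.
Directly, an antiderivative of (-6) sin(s) is 6*cos(s); evaluating from 0 to 2*pi: ∫_{0}^{2*pi} (-6) sin(s) ds = (6) - (6) = 0.
So ∫_{-2*pi}^{2*pi} h(s) sin(s) ds = 0.
Hence Im(c_{2}) = (-1/(4*pi))·(0) = 0.

0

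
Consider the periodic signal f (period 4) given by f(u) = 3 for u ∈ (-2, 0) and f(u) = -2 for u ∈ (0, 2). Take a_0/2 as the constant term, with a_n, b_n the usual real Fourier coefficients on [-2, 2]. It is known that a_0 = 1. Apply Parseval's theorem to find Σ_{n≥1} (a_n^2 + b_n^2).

Parseval: a_0^2/2 + Σ_{n≥1} (a_n^2+b_n^2) = 1/2 ∫_{-2}^{2} f(u)^2 du = 13.
Subtract a_0^2/2 = 1/2: Σ (a_n^2+b_n^2) = 25/2.

25/2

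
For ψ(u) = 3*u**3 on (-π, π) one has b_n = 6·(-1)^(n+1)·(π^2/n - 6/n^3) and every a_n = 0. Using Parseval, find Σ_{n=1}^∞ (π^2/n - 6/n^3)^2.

pi**6/14

Parseval: Σ b_n^2 = (1/π) ∫_{-π}^{π} ψ(u)^2 du = 18*pi**6/7.
b_n^2 = 36·(π^2/n - 6/n^3)^2, so the sum equals (18*pi**6/7)/36 = pi**6/14.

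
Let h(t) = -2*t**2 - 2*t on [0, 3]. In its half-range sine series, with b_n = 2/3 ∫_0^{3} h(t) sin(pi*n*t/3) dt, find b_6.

b_6 = 2/3 ∫_0^{3} (-2*t**2 - 2*t) sin(2*pi*t) dt.
Integrating by parts twice (tabular method), an antiderivative of (-2*t**2 - 2*t) sin(2*pi*t) is t**2*cos(2*pi*t)/pi - t*sin(2*pi*t)/pi**2 + t*cos(2*pi*t)/pi - sin(2*pi*t)/(2*pi**2) - cos(2*pi*t)/(2*pi**3); evaluating from 0 to 3: ∫_{0}^{3} (-2*t**2 - 2*t) sin(2*pi*t) dt = (-1/(2*pi**3) + 12/pi) - (-1/(2*pi**3)) = 12/pi.
Hence b_6 = (2/3)·(12/pi) = 8/pi.

8/pi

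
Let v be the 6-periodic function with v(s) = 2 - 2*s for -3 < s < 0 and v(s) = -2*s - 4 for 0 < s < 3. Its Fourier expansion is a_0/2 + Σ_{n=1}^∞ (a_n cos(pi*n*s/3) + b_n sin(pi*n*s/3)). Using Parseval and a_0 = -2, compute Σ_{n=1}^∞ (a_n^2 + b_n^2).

78

Parseval: a_0^2/2 + Σ_{n≥1} (a_n^2+b_n^2) = 1/3 ∫_{-3}^{3} v(s)^2 ds = 80.
Subtract a_0^2/2 = 2: Σ (a_n^2+b_n^2) = 78.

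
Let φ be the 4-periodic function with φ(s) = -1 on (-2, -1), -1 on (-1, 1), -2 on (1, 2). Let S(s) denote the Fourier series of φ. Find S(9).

s = 9 differs from s = 1 by 2 full period(s), and the series is 4-periodic.
At s = 1 the one-sided limits are φ(1^-) = -1 and φ(1^+) = -2.
By Dirichlet's theorem the series converges to their average, [(-1) + (-2)]/2 = -3/2.

-3/2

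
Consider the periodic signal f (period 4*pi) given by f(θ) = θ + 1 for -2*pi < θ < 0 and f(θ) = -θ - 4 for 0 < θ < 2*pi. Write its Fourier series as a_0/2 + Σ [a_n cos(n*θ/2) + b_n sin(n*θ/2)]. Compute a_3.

8/(9*pi)

a_3 = (1/(2*pi)) ∫_{-2*pi}^{2*pi} f(θ) cos(3*θ/2) dθ.
Split the integral at the breakpoints.
Integrating by parts (boundary term plus one more integral), an antiderivative of (θ + 1) cos(3*θ/2) is 2*θ*sin(3*θ/2)/3 + 2*sin(3*θ/2)/3 + 4*cos(3*θ/2)/9; evaluating from -2*pi to 0: ∫_{-2*pi}^{0} (θ + 1) cos(3*θ/2) dθ = (4/9) - (-4/9) = 8/9.
Integrating by parts (boundary term plus one more integral), an antiderivative of (-θ - 4) cos(3*θ/2) is -2*θ*sin(3*θ/2)/3 - 8*sin(3*θ/2)/3 - 4*cos(3*θ/2)/9; evaluating from 0 to 2*pi: ∫_{0}^{2*pi} (-θ - 4) cos(3*θ/2) dθ = (4/9) - (-4/9) = 8/9.
Summing the pieces and multiplying by (1/(2*pi)) gives a_3 = 8/(9*pi).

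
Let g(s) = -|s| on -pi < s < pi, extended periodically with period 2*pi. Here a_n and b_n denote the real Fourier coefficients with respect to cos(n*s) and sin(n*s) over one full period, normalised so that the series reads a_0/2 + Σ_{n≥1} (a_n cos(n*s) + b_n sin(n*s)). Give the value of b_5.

b_5 = 1/pi ∫_{-pi}^{pi} g(s) sin(5*s) ds.
g is even and sin(5*s) is odd, so the integrand is odd over a symmetric interval and the integral vanishes.

0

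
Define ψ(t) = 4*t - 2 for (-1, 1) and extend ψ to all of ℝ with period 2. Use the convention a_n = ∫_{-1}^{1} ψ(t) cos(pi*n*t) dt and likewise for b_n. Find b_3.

b_3 = ∫_{-1}^{1} ψ(t) sin(3*pi*t) dt.
Integrating by parts (boundary term plus one more integral), an antiderivative of (4*t - 2) sin(3*pi*t) is -4*t*cos(3*pi*t)/(3*pi) + 4*sin(3*pi*t)/(9*pi**2) + 2*cos(3*pi*t)/(3*pi); evaluating from -1 to 1: ∫_{-1}^{1} (4*t - 2) sin(3*pi*t) dt = (2/(3*pi)) - (-2/pi) = 8/(3*pi).
Hence b_3 = 8/(3*pi).

8/(3*pi)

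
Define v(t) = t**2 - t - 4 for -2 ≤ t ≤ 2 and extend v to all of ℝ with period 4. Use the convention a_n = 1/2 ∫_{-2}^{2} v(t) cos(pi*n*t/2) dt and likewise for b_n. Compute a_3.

-16/(9*pi**2)

a_3 = 1/2 ∫_{-2}^{2} v(t) cos(3*pi*t/2) dt.
Integrating by parts twice (tabular method), an antiderivative of (t**2 - t - 4) cos(3*pi*t/2) is 2*t**2*sin(3*pi*t/2)/(3*pi) - 2*t*sin(3*pi*t/2)/(3*pi) + 8*t*cos(3*pi*t/2)/(9*pi**2) - 8*sin(3*pi*t/2)/(3*pi) - 16*sin(3*pi*t/2)/(27*pi**3) - 4*cos(3*pi*t/2)/(9*pi**2); evaluating from -2 to 2: ∫_{-2}^{2} (t**2 - t - 4) cos(3*pi*t/2) dt = (-4/(3*pi**2)) - (20/(9*pi**2)) = -32/(9*pi**2).
Hence a_3 = (1/2)·(-32/(9*pi**2)) = -16/(9*pi**2).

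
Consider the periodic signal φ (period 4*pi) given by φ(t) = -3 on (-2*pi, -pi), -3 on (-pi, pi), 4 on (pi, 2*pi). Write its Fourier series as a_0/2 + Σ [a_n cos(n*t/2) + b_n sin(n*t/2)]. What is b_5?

b_5 = (1/(2*pi)) ∫_{-2*pi}^{2*pi} φ(t) sin(5*t/2) dt.
Split the integral at the breakpoints.
Directly, an antiderivative of (-3) sin(5*t/2) is 6*cos(5*t/2)/5; evaluating from -2*pi to -pi: ∫_{-2*pi}^{-pi} (-3) sin(5*t/2) dt = (0) - (-6/5) = 6/5.
Directly, an antiderivative of (-3) sin(5*t/2) is 6*cos(5*t/2)/5; evaluating from -pi to pi: ∫_{-pi}^{pi} (-3) sin(5*t/2) dt = (0) - (0) = 0.
Directly, an antiderivative of (4) sin(5*t/2) is -8*cos(5*t/2)/5; evaluating from pi to 2*pi: ∫_{pi}^{2*pi} (4) sin(5*t/2) dt = (8/5) - (0) = 8/5.
Summing the pieces and multiplying by (1/(2*pi)) gives b_5 = 7/(5*pi).

7/(5*pi)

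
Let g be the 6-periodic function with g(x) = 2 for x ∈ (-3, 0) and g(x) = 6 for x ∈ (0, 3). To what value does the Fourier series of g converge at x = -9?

x = -9 differs from x = 3 by -2 full period(s), and the series is 6-periodic.
At x = 3 the one-sided limits are g(3^-) = 6 and g(3^+) = 2.
By Dirichlet's theorem the series converges to their average, [(6) + (2)]/2 = 4.

4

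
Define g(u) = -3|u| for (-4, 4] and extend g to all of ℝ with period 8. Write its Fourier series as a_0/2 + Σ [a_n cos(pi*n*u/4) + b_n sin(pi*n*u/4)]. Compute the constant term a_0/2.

-6

a_0 = 1/4 ∫_{-4}^{4} g(u) du = 1/4 · (-48) = -12.
So the constant term a_0/2 = -6.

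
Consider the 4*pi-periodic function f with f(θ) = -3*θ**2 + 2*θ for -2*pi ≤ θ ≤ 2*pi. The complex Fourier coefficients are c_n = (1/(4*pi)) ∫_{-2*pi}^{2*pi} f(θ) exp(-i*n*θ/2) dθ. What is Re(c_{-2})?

Since f is real-valued, Re(c_{-2}) = (1/(4*pi)) ∫_{-2*pi}^{2*pi} f(θ) cos(-θ) dθ = a_{2}/2.
Integrating by parts twice (tabular method), an antiderivative of (-3*θ**2 + 2*θ) cos(-θ) is -3*θ**2*sin(θ) + 2*θ*sin(θ) - 6*θ*cos(θ) + 6*sin(θ) + 2*cos(θ); evaluating from -2*pi to 2*pi: ∫_{-2*pi}^{2*pi} (-3*θ**2 + 2*θ) cos(-θ) dθ = (2 - 12*pi) - (2 + 12*pi) = -24*pi.
Hence Re(c_{-2}) = (1/(4*pi))·(-24*pi) = -6.

-6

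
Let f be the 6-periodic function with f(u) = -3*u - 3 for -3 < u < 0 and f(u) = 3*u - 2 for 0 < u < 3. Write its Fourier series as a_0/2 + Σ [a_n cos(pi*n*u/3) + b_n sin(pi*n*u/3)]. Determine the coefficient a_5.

a_5 = 1/3 ∫_{-3}^{3} f(u) cos(5*pi*u/3) du.
Split the integral at the breakpoints.
Integrating by parts (boundary term plus one more integral), an antiderivative of (-3*u - 3) cos(5*pi*u/3) is -9*u*sin(5*pi*u/3)/(5*pi) - 9*sin(5*pi*u/3)/(5*pi) - 27*cos(5*pi*u/3)/(25*pi**2); evaluating from -3 to 0: ∫_{-3}^{0} (-3*u - 3) cos(5*pi*u/3) du = (-27/(25*pi**2)) - (27/(25*pi**2)) = -54/(25*pi**2).
Integrating by parts (boundary term plus one more integral), an antiderivative of (3*u - 2) cos(5*pi*u/3) is 9*u*sin(5*pi*u/3)/(5*pi) - 6*sin(5*pi*u/3)/(5*pi) + 27*cos(5*pi*u/3)/(25*pi**2); evaluating from 0 to 3: ∫_{0}^{3} (3*u - 2) cos(5*pi*u/3) du = (-27/(25*pi**2)) - (27/(25*pi**2)) = -54/(25*pi**2).
Summing the pieces and multiplying by (1/3) gives a_5 = -36/(25*pi**2).

-36/(25*pi**2)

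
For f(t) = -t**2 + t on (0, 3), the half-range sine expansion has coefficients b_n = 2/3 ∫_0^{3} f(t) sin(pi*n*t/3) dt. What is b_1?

-12/pi + 72/pi**3

b_1 = 2/3 ∫_0^{3} (-t**2 + t) sin(pi*t/3) dt.
Integrating by parts twice (tabular method), an antiderivative of (-t**2 + t) sin(pi*t/3) is 3*t**2*cos(pi*t/3)/pi - 18*t*sin(pi*t/3)/pi**2 - 3*t*cos(pi*t/3)/pi + 9*sin(pi*t/3)/pi**2 - 54*cos(pi*t/3)/pi**3; evaluating from 0 to 3: ∫_{0}^{3} (-t**2 + t) sin(pi*t/3) dt = (-18/pi + 54/pi**3) - (-54/pi**3) = -18/pi + 108/pi**3.
Hence b_1 = (2/3)·(-18/pi + 108/pi**3) = -12/pi + 72/pi**3.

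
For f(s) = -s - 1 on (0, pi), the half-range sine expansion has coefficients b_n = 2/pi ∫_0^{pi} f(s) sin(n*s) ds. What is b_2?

1

b_2 = 2/pi ∫_0^{pi} (-s - 1) sin(2*s) ds.
Integrating by parts (boundary term plus one more integral), an antiderivative of (-s - 1) sin(2*s) is s*cos(2*s)/2 - sin(2*s)/4 + cos(2*s)/2; evaluating from 0 to pi: ∫_{0}^{pi} (-s - 1) sin(2*s) ds = (1/2 + pi/2) - (1/2) = pi/2.
Hence b_2 = (2/pi)·(pi/2) = 1.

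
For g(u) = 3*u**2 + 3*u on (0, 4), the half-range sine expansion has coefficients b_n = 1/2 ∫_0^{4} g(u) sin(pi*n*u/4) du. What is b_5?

-384/(125*pi**3) + 24/pi

b_5 = 1/2 ∫_0^{4} (3*u**2 + 3*u) sin(5*pi*u/4) du.
Integrating by parts twice (tabular method), an antiderivative of (3*u**2 + 3*u) sin(5*pi*u/4) is -12*u**2*cos(5*pi*u/4)/(5*pi) + 96*u*sin(5*pi*u/4)/(25*pi**2) - 12*u*cos(5*pi*u/4)/(5*pi) + 48*sin(5*pi*u/4)/(25*pi**2) + 384*cos(5*pi*u/4)/(125*pi**3); evaluating from 0 to 4: ∫_{0}^{4} (3*u**2 + 3*u) sin(5*pi*u/4) du = (-384/(125*pi**3) + 48/pi) - (384/(125*pi**3)) = -768/(125*pi**3) + 48/pi.
Hence b_5 = (1/2)·(-768/(125*pi**3) + 48/pi) = -384/(125*pi**3) + 24/pi.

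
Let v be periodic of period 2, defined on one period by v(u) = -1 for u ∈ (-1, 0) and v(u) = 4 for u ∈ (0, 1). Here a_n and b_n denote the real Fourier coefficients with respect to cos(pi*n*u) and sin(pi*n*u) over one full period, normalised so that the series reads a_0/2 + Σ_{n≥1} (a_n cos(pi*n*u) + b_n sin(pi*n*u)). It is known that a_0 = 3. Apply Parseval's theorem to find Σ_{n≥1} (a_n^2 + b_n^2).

Parseval: a_0^2/2 + Σ_{n≥1} (a_n^2+b_n^2) = ∫_{-1}^{1} v(u)^2 du = 17.
Subtract a_0^2/2 = 9/2: Σ (a_n^2+b_n^2) = 25/2.

25/2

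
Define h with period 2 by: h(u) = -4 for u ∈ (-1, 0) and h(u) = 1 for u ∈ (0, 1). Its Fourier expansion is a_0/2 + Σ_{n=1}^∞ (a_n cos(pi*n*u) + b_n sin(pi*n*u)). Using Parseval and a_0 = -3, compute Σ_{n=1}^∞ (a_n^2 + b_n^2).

25/2

Parseval: a_0^2/2 + Σ_{n≥1} (a_n^2+b_n^2) = ∫_{-1}^{1} h(u)^2 du = 17.
Subtract a_0^2/2 = 9/2: Σ (a_n^2+b_n^2) = 25/2.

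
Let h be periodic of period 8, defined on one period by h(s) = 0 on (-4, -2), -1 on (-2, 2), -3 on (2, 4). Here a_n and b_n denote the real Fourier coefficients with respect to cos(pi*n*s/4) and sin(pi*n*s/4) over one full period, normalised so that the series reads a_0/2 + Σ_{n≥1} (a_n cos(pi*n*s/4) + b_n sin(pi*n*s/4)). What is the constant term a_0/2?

a_0 = 1/4 ∫_{-4}^{4} h(s) ds = 1/4 · (-10) = -5/2.
So the constant term a_0/2 = -5/4.

-5/4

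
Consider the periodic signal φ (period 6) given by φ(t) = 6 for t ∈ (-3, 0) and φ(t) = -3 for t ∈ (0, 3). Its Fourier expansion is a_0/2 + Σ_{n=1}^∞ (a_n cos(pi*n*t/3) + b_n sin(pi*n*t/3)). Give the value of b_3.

-6/pi

b_3 = 1/3 ∫_{-3}^{3} φ(t) sin(pi*t) dt.
Split the integral at the breakpoints.
Directly, an antiderivative of (6) sin(pi*t) is -6*cos(pi*t)/pi; evaluating from -3 to 0: ∫_{-3}^{0} (6) sin(pi*t) dt = (-6/pi) - (6/pi) = -12/pi.
Directly, an antiderivative of (-3) sin(pi*t) is 3*cos(pi*t)/pi; evaluating from 0 to 3: ∫_{0}^{3} (-3) sin(pi*t) dt = (-3/pi) - (3/pi) = -6/pi.
Summing the pieces and multiplying by (1/3) gives b_3 = -6/pi.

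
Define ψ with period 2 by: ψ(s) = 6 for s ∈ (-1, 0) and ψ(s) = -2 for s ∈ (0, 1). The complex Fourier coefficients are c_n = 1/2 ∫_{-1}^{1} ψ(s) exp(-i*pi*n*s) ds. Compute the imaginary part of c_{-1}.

Since ψ is real-valued, Im(c_{-1}) = -1/2 ∫_{-1}^{1} ψ(s) sin(-pi*s) ds = b_{1}/2.
Split the integral at the breakpoints.
Directly, an antiderivative of (6) sin(-pi*s) is 6*cos(pi*s)/pi; evaluating from -1 to 0: ∫_{-1}^{0} (6) sin(-pi*s) ds = (6/pi) - (-6/pi) = 12/pi.
Directly, an antiderivative of (-2) sin(-pi*s) is -2*cos(pi*s)/pi; evaluating from 0 to 1: ∫_{0}^{1} (-2) sin(-pi*s) ds = (2/pi) - (-2/pi) = 4/pi.
So ∫_{-1}^{1} ψ(s) sin(-pi*s) ds = 16/pi.
Hence Im(c_{-1}) = (-1/2)·(16/pi) = -8/pi.

-8/pi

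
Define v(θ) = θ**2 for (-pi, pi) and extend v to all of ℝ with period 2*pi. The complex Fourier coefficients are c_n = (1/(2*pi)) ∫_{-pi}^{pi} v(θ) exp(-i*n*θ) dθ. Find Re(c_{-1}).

-2

Since v is real-valued, Re(c_{-1}) = (1/(2*pi)) ∫_{-pi}^{pi} v(θ) cos(-θ) dθ = a_{1}/2.
v is even and cos(-θ) is even, so the integrand is even: ∫_{-pi}^{pi} v(θ) cos(-θ) dθ = 2∫_0^{pi} v(θ) cos(-θ) dθ.
Integrating by parts twice (tabular method), an antiderivative of (θ**2) cos(-θ) is θ**2*sin(θ) + 2*θ*cos(θ) - 2*sin(θ); evaluating from 0 to pi: ∫_{0}^{pi} (θ**2) cos(-θ) dθ = (-2*pi) - (0) = -2*pi.
So ∫_{-pi}^{pi} v(θ) cos(-θ) dθ = -4*pi.
Hence Re(c_{-1}) = (1/(2*pi))·(-4*pi) = -2.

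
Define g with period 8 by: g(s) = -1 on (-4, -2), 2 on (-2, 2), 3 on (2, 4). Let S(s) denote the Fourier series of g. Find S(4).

1

s = 4 differs from s = -4 by 1 full period(s), and the series is 8-periodic.
At s = -4 the one-sided limits are g(-4^-) = 3 and g(-4^+) = -1.
By Dirichlet's theorem the series converges to their average, [(3) + (-1)]/2 = 1.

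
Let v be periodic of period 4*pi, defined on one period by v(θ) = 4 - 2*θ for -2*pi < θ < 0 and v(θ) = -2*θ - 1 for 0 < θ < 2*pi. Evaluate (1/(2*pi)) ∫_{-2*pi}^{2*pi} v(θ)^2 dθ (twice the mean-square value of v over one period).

(1/(2*pi)) ∫_{-2*pi}^{2*pi} v(θ)^2 dθ = (1/(2*pi)) · (2*pi*(51 + 60*pi + 32*pi**2)/3) = 17 + 20*pi + 32*pi**2/3.

17 + 20*pi + 32*pi**2/3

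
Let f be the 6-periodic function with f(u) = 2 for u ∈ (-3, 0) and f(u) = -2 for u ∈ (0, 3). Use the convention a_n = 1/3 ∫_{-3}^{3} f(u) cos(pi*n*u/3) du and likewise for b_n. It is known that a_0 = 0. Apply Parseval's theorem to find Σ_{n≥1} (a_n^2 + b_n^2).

8

Parseval: a_0^2/2 + Σ_{n≥1} (a_n^2+b_n^2) = 1/3 ∫_{-3}^{3} f(u)^2 du = 8.
Subtract a_0^2/2 = 0: Σ (a_n^2+b_n^2) = 8.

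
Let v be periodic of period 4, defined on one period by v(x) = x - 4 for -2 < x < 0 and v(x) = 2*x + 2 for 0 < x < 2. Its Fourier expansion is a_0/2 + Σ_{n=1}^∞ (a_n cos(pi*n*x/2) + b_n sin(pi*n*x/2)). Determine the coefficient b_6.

-1/pi

b_6 = 1/2 ∫_{-2}^{2} v(x) sin(3*pi*x) dx.
Split the integral at the breakpoints.
Integrating by parts (boundary term plus one more integral), an antiderivative of (x - 4) sin(3*pi*x) is -x*cos(3*pi*x)/(3*pi) + sin(3*pi*x)/(9*pi**2) + 4*cos(3*pi*x)/(3*pi); evaluating from -2 to 0: ∫_{-2}^{0} (x - 4) sin(3*pi*x) dx = (4/(3*pi)) - (2/pi) = -2/(3*pi).
Integrating by parts (boundary term plus one more integral), an antiderivative of (2*x + 2) sin(3*pi*x) is -2*x*cos(3*pi*x)/(3*pi) + 2*sin(3*pi*x)/(9*pi**2) - 2*cos(3*pi*x)/(3*pi); evaluating from 0 to 2: ∫_{0}^{2} (2*x + 2) sin(3*pi*x) dx = (-2/pi) - (-2/(3*pi)) = -4/(3*pi).
Summing the pieces and multiplying by (1/2) gives b_6 = -1/pi.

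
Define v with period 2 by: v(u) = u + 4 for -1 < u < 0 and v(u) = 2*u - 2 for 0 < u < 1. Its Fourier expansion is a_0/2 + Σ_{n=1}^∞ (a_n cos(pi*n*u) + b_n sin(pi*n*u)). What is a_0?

a_0 = ∫_{-1}^{1} v(u) du = 5/2.

5/2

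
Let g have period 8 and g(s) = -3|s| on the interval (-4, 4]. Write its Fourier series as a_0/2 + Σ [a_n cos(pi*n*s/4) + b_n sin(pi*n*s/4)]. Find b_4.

b_4 = 1/4 ∫_{-4}^{4} g(s) sin(pi*s) ds.
g is even and sin(pi*s) is odd, so the integrand is odd over a symmetric interval and the integral vanishes.

0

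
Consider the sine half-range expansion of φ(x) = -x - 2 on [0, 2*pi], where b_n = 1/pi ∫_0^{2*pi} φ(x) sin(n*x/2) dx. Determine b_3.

b_3 = 1/pi ∫_0^{2*pi} (-x - 2) sin(3*x/2) dx.
Integrating by parts (boundary term plus one more integral), an antiderivative of (-x - 2) sin(3*x/2) is 2*x*cos(3*x/2)/3 - 4*sin(3*x/2)/9 + 4*cos(3*x/2)/3; evaluating from 0 to 2*pi: ∫_{0}^{2*pi} (-x - 2) sin(3*x/2) dx = (-4*pi/3 - 4/3) - (4/3) = -4*pi/3 - 8/3.
Hence b_3 = (1/pi)·(-4*pi/3 - 8/3) = 4*(-pi - 2)/(3*pi).

4*(-pi - 2)/(3*pi)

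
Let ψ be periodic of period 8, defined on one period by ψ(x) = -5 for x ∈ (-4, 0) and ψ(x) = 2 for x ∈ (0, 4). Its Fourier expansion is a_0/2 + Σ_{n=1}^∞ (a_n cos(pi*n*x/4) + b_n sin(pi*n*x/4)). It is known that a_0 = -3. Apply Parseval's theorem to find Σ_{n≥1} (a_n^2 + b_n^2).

Parseval: a_0^2/2 + Σ_{n≥1} (a_n^2+b_n^2) = 1/4 ∫_{-4}^{4} ψ(x)^2 dx = 29.
Subtract a_0^2/2 = 9/2: Σ (a_n^2+b_n^2) = 49/2.

49/2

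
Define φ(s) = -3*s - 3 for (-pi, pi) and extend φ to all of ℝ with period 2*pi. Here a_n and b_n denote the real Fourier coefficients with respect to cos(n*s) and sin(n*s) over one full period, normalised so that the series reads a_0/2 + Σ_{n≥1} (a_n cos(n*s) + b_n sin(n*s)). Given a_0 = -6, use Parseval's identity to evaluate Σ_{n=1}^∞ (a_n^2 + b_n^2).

6*pi**2

Parseval: a_0^2/2 + Σ_{n≥1} (a_n^2+b_n^2) = 1/pi ∫_{-pi}^{pi} φ(s)^2 ds = 18 + 6*pi**2.
Subtract a_0^2/2 = 18: Σ (a_n^2+b_n^2) = 6*pi**2.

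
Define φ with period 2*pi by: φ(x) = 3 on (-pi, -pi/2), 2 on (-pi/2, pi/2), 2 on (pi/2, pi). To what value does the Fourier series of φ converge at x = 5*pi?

x = 5*pi differs from x = pi by 2 full period(s), and the series is 2*pi-periodic.
At x = pi the one-sided limits are φ(pi^-) = 2 and φ(pi^+) = 3.
By Dirichlet's theorem the series converges to their average, [(2) + (3)]/2 = 5/2.

5/2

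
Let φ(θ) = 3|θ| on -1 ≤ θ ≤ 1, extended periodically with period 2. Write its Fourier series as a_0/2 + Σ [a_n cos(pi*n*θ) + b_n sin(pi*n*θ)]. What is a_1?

a_1 = ∫_{-1}^{1} φ(θ) cos(pi*θ) dθ.
φ is even and cos(pi*θ) is even, so the integrand is even and a_1 = 2 ∫_0^{1} φ(θ) cos(pi*θ) dθ.
Integrating by parts (boundary term plus one more integral), an antiderivative of (3*θ) cos(pi*θ) is 3*θ*sin(pi*θ)/pi + 3*cos(pi*θ)/pi**2; evaluating from 0 to 1: ∫_{0}^{1} (3*θ) cos(pi*θ) dθ = (-3/pi**2) - (3/pi**2) = -6/pi**2.
Hence a_1 = 2·(-6/pi**2) = -12/pi**2.

-12/pi**2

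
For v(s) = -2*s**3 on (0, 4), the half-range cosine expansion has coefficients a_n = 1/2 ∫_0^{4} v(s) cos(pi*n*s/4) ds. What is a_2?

-192/pi**2

a_2 = 1/2 ∫_0^{4} (-2*s**3) cos(pi*s/2) ds.
Integrating by parts three times (tabular method), an antiderivative of (-2*s**3) cos(pi*s/2) is -4*s**3*sin(pi*s/2)/pi - 24*s**2*cos(pi*s/2)/pi**2 + 96*s*sin(pi*s/2)/pi**3 + 192*cos(pi*s/2)/pi**4; evaluating from 0 to 4: ∫_{0}^{4} (-2*s**3) cos(pi*s/2) ds = (192*(1 - 2*pi**2)/pi**4) - (192/pi**4) = -384/pi**2.
Hence a_2 = (1/2)·(-384/pi**2) = -192/pi**2.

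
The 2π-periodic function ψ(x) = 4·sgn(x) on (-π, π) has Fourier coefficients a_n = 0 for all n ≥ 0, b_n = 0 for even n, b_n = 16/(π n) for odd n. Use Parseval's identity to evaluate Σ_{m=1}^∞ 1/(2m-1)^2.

Parseval: Σ b_n^2 = (1/π) ∫_{-π}^{π} ψ(x)^2 dx = 32.
Only odd n contribute, with b_n^2 = 256/(π^2 n^2), so Σ_{m≥1} 1/(2m-1)^2 = π^2·(32)/256 = pi**2/8.

pi**2/8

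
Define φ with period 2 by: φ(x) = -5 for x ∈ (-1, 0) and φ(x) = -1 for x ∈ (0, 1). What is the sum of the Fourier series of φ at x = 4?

x = 4 differs from x = 0 by 2 full period(s), and the series is 2-periodic.
At x = 0 the one-sided limits are φ(0^-) = -5 and φ(0^+) = -1.
By Dirichlet's theorem the series converges to their average, [(-5) + (-1)]/2 = -3.

-3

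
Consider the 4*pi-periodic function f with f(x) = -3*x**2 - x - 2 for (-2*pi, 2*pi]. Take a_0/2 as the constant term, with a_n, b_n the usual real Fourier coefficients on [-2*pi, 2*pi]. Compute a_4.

a_4 = (1/(2*pi)) ∫_{-2*pi}^{2*pi} f(x) cos(2*x) dx.
Integrating by parts twice (tabular method), an antiderivative of (-3*x**2 - x - 2) cos(2*x) is -3*x**2*sin(2*x)/2 - x*sin(2*x)/2 - 3*x*cos(2*x)/2 - sin(2*x)/4 - cos(2*x)/4; evaluating from -2*pi to 2*pi: ∫_{-2*pi}^{2*pi} (-3*x**2 - x - 2) cos(2*x) dx = (-3*pi - 1/4) - (-1/4 + 3*pi) = -6*pi.
Hence a_4 = (1/(2*pi))·(-6*pi) = -3.

-3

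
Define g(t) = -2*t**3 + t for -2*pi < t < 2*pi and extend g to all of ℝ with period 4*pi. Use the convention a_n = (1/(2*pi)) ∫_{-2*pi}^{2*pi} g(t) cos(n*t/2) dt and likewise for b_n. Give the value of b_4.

b_4 = (1/(2*pi)) ∫_{-2*pi}^{2*pi} g(t) sin(2*t) dt.
g is odd and sin(2*t) is odd, so the integrand is even and b_4 = 1/pi ∫_0^{2*pi} g(t) sin(2*t) dt.
Integrating by parts three times (tabular method), an antiderivative of (-2*t**3 + t) sin(2*t) is t**3*cos(2*t) - 3*t**2*sin(2*t)/2 - 2*t*cos(2*t) + sin(2*t); evaluating from 0 to 2*pi: ∫_{0}^{2*pi} (-2*t**3 + t) sin(2*t) dt = (-4*pi + 8*pi**3) - (0) = -4*pi + 8*pi**3.
Hence b_4 = (1/pi)·(-4*pi + 8*pi**3) = -4 + 8*pi**2.

-4 + 8*pi**2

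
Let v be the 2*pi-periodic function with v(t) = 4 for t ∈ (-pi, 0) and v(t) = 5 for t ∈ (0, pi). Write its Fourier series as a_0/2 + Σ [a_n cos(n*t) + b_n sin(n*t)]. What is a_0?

9

a_0 = 1/pi ∫_{-pi}^{pi} v(t) dt = 1/pi · (9*pi) = 9.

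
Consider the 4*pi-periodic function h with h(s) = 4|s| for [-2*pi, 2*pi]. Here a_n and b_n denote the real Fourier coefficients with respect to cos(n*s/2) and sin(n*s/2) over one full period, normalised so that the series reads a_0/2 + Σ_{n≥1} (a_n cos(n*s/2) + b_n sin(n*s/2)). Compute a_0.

8*pi

a_0 = (1/(2*pi)) ∫_{-2*pi}^{2*pi} h(s) ds = (1/(2*pi)) · (16*pi**2) = 8*pi.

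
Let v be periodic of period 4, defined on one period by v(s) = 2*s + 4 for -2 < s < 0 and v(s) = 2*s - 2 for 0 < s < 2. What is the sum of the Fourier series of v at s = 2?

1

At s = 2 the one-sided limits are v(2^-) = 2 and v(2^+) = 0.
By Dirichlet's theorem the series converges to their average, [(2) + (0)]/2 = 1.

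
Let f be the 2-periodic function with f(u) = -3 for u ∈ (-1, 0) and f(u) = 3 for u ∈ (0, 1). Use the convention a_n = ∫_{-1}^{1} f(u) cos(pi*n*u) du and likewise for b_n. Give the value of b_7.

12/(7*pi)

b_7 = ∫_{-1}^{1} f(u) sin(7*pi*u) du.
f is odd and sin(7*pi*u) is odd, so the integrand is even and b_7 = 2 ∫_0^{1} f(u) sin(7*pi*u) du.
Directly, an antiderivative of (3) sin(7*pi*u) is -3*cos(7*pi*u)/(7*pi); evaluating from 0 to 1: ∫_{0}^{1} (3) sin(7*pi*u) du = (3/(7*pi)) - (-3/(7*pi)) = 6/(7*pi).
Hence b_7 = 2·(6/(7*pi)) = 12/(7*pi).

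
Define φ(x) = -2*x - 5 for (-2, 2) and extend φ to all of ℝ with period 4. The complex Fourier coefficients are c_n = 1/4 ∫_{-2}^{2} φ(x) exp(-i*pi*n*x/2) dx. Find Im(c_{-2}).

Since φ is real-valued, Im(c_{-2}) = -1/4 ∫_{-2}^{2} φ(x) sin(-pi*x) dx = b_{2}/2.
Integrating by parts (boundary term plus one more integral), an antiderivative of (-2*x - 5) sin(-pi*x) is -2*x*cos(pi*x)/pi + 2*sin(pi*x)/pi**2 - 5*cos(pi*x)/pi; evaluating from -2 to 2: ∫_{-2}^{2} (-2*x - 5) sin(-pi*x) dx = (-9/pi) - (-1/pi) = -8/pi.
Hence Im(c_{-2}) = (-1/4)·(-8/pi) = 2/pi.

2/pi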